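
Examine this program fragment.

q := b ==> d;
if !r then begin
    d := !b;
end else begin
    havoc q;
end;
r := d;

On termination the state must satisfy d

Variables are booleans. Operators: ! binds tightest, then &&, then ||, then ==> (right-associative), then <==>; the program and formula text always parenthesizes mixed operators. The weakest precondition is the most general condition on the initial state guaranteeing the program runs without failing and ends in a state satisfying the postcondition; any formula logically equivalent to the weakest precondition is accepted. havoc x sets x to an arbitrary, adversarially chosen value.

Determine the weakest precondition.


Working backward. After the program, d must hold.
Before r := d: d
Then branch requires !b; else branch requires d.
Before the if: ((!r) ==> (!b)) && (r ==> d)
Before q := b ==> d: ((!r) ==> (!b)) && (r ==> d)
Answer: WP = ((!r) ==> (!b)) && (r ==> d)


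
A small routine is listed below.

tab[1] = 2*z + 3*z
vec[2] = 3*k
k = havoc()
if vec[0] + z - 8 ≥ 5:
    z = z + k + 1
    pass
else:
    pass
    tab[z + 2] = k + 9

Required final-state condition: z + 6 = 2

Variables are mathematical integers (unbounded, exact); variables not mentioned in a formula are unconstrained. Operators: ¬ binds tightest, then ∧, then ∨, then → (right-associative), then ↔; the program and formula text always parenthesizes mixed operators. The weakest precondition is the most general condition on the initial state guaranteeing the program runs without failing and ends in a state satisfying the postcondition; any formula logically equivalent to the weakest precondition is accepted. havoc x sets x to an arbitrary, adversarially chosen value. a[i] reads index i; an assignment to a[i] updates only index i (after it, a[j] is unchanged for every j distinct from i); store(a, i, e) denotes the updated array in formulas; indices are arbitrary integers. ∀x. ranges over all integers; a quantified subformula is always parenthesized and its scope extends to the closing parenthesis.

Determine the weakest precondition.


Working backward. After the program, the postcondition z + 6 = 2 must hold; in canonical form it is z = -4.
Then branch requires k + z = -5; else branch requires z = -4.
Before the if: (vec[0] + z ≥ 13 → k + z = -5) ∧ ((¬(vec[0] + z ≥ 13)) → z = -4)
Before havoc k: ∀k_1. ((vec[0] + z ≥ 13 → k_1 + z = -5) ∧ ((¬(vec[0] + z ≥ 13)) → z = -4))
Before vec[2] := 3*k: ∀k_1. ((vec[0] + z ≥ 13 → k_1 + z = -5) ∧ ((¬(vec[0] + z ≥ 13)) → z = -4))
Before tab[1] := 2*z + 3*z: ∀k_1. ((vec[0] + z ≥ 13 → k_1 + z = -5) ∧ ((¬(vec[0] + z ≥ 13)) → z = -4))
Answer: WP = ∀k_1. ((vec[0] + z ≥ 13 → k_1 + z = -5) ∧ ((¬(vec[0] + z ≥ 13)) → z = -4))


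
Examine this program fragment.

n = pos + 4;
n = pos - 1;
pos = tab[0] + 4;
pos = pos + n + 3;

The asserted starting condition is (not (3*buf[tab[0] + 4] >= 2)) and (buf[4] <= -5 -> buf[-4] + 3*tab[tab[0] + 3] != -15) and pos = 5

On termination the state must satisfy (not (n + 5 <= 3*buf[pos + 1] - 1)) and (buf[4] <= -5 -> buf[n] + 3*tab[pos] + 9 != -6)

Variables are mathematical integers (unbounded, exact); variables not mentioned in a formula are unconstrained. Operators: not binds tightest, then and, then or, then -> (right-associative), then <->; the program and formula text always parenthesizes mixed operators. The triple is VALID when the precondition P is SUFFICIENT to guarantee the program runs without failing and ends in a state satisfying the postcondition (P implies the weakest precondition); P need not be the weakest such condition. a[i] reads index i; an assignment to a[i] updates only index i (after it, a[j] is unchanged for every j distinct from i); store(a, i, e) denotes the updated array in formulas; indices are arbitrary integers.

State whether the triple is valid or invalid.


Working backward. After the program, the postcondition (not (n + 5 <= 3*buf[pos + 1] - 1)) and (buf[4] <= -5 -> buf[n] + 3*tab[pos] + 9 != -6) must hold; in canonical form it is (not (n <= 3*buf[pos + 1] - 6)) and (buf[4] <= -5 -> buf[n] + 3*tab[pos] != -15).
Before pos := pos + n + 3: (not (n <= 3*buf[n + pos + 4] - 6)) and (buf[4] <= -5 -> buf[n] + 3*tab[n + pos + 3] != -15)
Before pos := tab[0] + 4: (not (n <= 3*buf[tab[0] + n + 8] - 6)) and (buf[4] <= -5 -> buf[n] + 3*tab[tab[0] + n + 7] != -15)
Before n := pos - 1: (not (pos <= 3*buf[tab[0] + pos + 7] - 5)) and (buf[4] <= -5 -> buf[pos - 1] + 3*tab[tab[0] + pos + 6] != -15)
Before n := pos + 4: (not (pos <= 3*buf[tab[0] + pos + 7] - 5)) and (buf[4] <= -5 -> buf[pos - 1] + 3*tab[tab[0] + pos + 6] != -15)
The weakest precondition is (not (pos <= 3*buf[tab[0] + pos + 7] - 5)) and (buf[4] <= -5 -> buf[pos - 1] + 3*tab[tab[0] + pos + 6] != -15).
Check whether (not (3*buf[tab[0] + 4] >= 2)) and (buf[4] <= -5 -> buf[-4] + 3*tab[tab[0] + 3] != -15) and pos = 5 implies it.
Countermodel: at the initial state buf = {[-4] = 2, [0] = 2, [4] = 2, [6519] = 2, [6520] = -30152, [6527] = 2, [6528] = 11798, elsewhere 2}, pos = 5, tab = {[-4] = -6, [0] = 6516, [4] = -6, [6519] = -6, [6520] = -6, [6527] = -6, [6528] = -6, elsewhere -6}, the precondition holds but the weakest precondition fails.
Answer: invalid


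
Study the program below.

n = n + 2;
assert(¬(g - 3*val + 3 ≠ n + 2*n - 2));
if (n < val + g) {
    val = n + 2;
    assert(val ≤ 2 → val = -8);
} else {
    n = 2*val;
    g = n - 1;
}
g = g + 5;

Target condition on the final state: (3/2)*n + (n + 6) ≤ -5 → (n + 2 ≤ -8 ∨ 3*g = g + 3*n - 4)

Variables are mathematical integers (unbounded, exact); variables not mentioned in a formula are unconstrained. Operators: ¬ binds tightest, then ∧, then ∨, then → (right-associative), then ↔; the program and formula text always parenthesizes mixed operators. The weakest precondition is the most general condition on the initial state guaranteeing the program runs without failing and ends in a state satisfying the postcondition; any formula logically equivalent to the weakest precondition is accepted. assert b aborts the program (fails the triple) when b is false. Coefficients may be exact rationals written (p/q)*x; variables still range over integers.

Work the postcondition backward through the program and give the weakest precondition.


Working backward. After the program, the postcondition (3/2)*n + (n + 6) ≤ -5 → (n + 2 ≤ -8 ∨ 3*g = g + 3*n - 4) must hold; in canonical form it is (5/2)*n ≤ -11 → (n ≤ -10 ∨ 2*g = 3*n - 4).
Before g := g + 5: (5/2)*n ≤ -11 → (n ≤ -10 ∨ 2*g = 3*n - 14)
Then branch requires (n ≤ 0 → n = -10) ∧ ((5/2)*n ≤ -11 → (n ≤ -10 ∨ 2*g = 3*n - 14)); else branch requires 5*val ≤ -11 → (2*val ≤ -10 ∨ 2*val = 12).
Before the if: (n < g + val → ((n ≤ 0 → n = -10) ∧ ((5/2)*n ≤ -11 → (n ≤ -10 ∨ 2*g = 3*n - 14)))) ∧ ((¬(n < g + val)) → (5*val ≤ -11 → (2*val ≤ -10 ∨ 2*val = 12)))
Before assert ¬(g - 3*val + 3 ≠ n + 2*n - 2): (¬(g ≠ 3*n + 3*val - 5)) ∧ (n < g + val → ((n ≤ 0 → n = -10) ∧ ((5/2)*n ≤ -11 → (n ≤ -10 ∨ 2*g = 3*n - 14)))) ∧ ((¬(n < g + val)) → (5*val ≤ -11 → (2*val ≤ -10 ∨ 2*val = 12)))
Before n := n + 2: (¬(g ≠ 3*n + 3*val + 1)) ∧ (n < g + val - 2 → ((n ≤ -2 → n = -12) ∧ ((5/2)*n ≤ -16 → (n ≤ -12 ∨ 2*g = 3*n - 8)))) ∧ ((¬(n < g + val - 2)) → (5*val ≤ -11 → (2*val ≤ -10 ∨ 2*val = 12)))
Answer: WP = (¬(g ≠ 3*n + 3*val + 1)) ∧ (n < g + val - 2 → ((n ≤ -2 → n = -12) ∧ ((5/2)*n ≤ -16 → (n ≤ -12 ∨ 2*g = 3*n - 8)))) ∧ ((¬(n < g + val - 2)) → (5*val ≤ -11 → (2*val ≤ -10 ∨ 2*val = 12)))


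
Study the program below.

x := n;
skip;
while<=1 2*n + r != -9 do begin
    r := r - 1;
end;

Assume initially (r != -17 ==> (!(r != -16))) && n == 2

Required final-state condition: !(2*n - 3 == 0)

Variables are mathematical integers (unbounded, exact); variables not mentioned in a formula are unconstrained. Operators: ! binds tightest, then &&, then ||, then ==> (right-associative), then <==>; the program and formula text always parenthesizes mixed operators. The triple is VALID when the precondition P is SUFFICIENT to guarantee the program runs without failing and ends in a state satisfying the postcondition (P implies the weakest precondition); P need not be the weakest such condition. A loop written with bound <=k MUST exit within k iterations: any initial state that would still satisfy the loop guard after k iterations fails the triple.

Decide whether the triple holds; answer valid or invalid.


Working backward. After the program, the postcondition !(2*n - 3 == 0) must hold; in canonical form it is !(2*n == 3).
Before the loop (bound <=1), unroll the exhaustion recursion (WP_0 = exit-now case; WP_j = one more guarded iteration, up to j = 1):
  WP_0: (!(2*n + r != -9)) && (!(2*n == 3))
  WP_1: (2*n + r != -9 ==> ((!(2*n + r != -8)) && (!(2*n == 3)))) && ((!(2*n + r != -9)) ==> (!(2*n == 3)))
So before the loop: (2*n + r != -9 ==> ((!(2*n + r != -8)) && (!(2*n == 3)))) && ((!(2*n + r != -9)) ==> (!(2*n == 3)))
Before skip: (2*n + r != -9 ==> ((!(2*n + r != -8)) && (!(2*n == 3)))) && ((!(2*n + r != -9)) ==> (!(2*n == 3)))
Before x := n: (2*n + r != -9 ==> ((!(2*n + r != -8)) && (!(2*n == 3)))) && ((!(2*n + r != -9)) ==> (!(2*n == 3)))
The weakest precondition is (2*n + r != -9 ==> ((!(2*n + r != -8)) && (!(2*n == 3)))) && ((!(2*n + r != -9)) ==> (!(2*n == 3))).
Check whether (r != -17 ==> (!(r != -16))) && n == 2 implies it.
Countermodel: at the initial state n = 2, r = -17, the precondition holds but the weakest precondition fails.
Answer: invalid


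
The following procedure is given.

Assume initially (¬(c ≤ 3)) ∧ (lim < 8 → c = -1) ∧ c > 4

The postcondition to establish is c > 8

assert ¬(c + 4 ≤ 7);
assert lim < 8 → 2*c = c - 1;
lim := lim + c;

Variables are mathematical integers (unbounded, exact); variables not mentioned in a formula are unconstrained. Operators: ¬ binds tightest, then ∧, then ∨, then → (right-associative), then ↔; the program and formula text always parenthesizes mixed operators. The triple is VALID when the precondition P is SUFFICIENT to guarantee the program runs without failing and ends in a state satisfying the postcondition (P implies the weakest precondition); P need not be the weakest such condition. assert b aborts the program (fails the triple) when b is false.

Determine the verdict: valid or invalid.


Working backward. After the program, c > 8 must hold.
Before lim := lim + c: c > 8
Before assert lim < 8 → 2*c = c - 1: (lim < 8 → c = -1) ∧ c > 8
Before assert ¬(c + 4 ≤ 7): (¬(c ≤ 3)) ∧ (lim < 8 → c = -1) ∧ c > 8
The weakest precondition is (¬(c ≤ 3)) ∧ (lim < 8 → c = -1) ∧ c > 8.
Check whether (¬(c ≤ 3)) ∧ (lim < 8 → c = -1) ∧ c > 4 implies it.
Countermodel: at the initial state c = 5, lim = 8, the precondition holds but the weakest precondition fails.
Answer: invalid


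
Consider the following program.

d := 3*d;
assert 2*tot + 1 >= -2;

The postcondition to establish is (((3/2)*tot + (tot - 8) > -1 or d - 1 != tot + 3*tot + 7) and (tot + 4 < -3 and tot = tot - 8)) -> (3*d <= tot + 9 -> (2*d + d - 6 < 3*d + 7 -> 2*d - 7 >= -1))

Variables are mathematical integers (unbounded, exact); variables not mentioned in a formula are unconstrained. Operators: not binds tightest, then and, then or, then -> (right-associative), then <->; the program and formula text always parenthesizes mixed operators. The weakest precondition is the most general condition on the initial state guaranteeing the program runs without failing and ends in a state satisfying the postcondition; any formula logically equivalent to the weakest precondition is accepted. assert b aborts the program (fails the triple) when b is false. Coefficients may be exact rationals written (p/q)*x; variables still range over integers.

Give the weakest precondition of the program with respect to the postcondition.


Working backward. After the program, the postcondition (((3/2)*tot + (tot - 8) > -1 or d - 1 != tot + 3*tot + 7) and (tot + 4 < -3 and tot = tot - 8)) -> (3*d <= tot + 9 -> (2*d + d - 6 < 3*d + 7 -> 2*d - 7 >= -1)) must hold; in canonical form it is true.
Before assert 2*tot + 1 >= -2: 2*tot >= -3
Before d := 3*d: 2*tot >= -3
Answer: WP = 2*tot >= -3


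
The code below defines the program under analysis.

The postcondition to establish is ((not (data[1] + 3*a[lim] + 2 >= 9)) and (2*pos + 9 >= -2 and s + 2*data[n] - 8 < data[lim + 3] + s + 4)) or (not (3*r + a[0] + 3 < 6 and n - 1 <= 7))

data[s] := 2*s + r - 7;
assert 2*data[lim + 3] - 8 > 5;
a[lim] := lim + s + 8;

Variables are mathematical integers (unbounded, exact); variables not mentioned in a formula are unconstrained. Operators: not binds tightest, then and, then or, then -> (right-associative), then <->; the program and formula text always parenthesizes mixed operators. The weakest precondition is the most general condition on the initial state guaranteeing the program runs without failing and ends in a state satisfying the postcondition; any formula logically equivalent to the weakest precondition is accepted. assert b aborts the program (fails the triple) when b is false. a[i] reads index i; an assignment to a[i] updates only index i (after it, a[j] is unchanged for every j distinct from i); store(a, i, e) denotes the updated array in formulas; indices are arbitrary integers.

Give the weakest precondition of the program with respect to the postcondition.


Working backward. After the program, the postcondition ((not (data[1] + 3*a[lim] + 2 >= 9)) and (2*pos + 9 >= -2 and s + 2*data[n] - 8 < data[lim + 3] + s + 4)) or (not (3*r + a[0] + 3 < 6 and n - 1 <= 7)) must hold; in canonical form it is ((not (3*a[lim] + data[1] >= 7)) and 2*pos >= -11 and 2*data[n] < data[lim + 3] + 12) or (not (a[0] + 3*r < 3 and n <= 8)).
Before a[lim] := lim + s + 8: ((not (data[1] + 3*store(a, lim, lim + s + 8)[lim] >= 7)) and 2*pos >= -11 and 2*data[n] < data[lim + 3] + 12) or (not (store(a, lim, lim + s + 8)[0] + 3*r < 3 and n <= 8))
Before assert 2*data[lim + 3] - 8 > 5: 2*data[lim + 3] > 13 and (((not (data[1] + 3*store(a, lim, lim + s + 8)[lim] >= 7)) and 2*pos >= -11 and 2*data[n] < data[lim + 3] + 12) or (not (store(a, lim, lim + s + 8)[0] + 3*r < 3 and n <= 8)))
Before data[s] := 2*s + r - 7: 2*store(data, s, r + 2*s - 7)[lim + 3] > 13 and (((not (3*store(a, lim, lim + s + 8)[lim] + store(data, s, r + 2*s - 7)[1] >= 7)) and 2*pos >= -11 and 2*store(data, s, r + 2*s - 7)[n] < store(data, s, r + 2*s - 7)[lim + 3] + 12) or (not (store(a, lim, lim + s + 8)[0] + 3*r < 3 and n <= 8)))
Answer: WP = 2*store(data, s, r + 2*s - 7)[lim + 3] > 13 and (((not (3*store(a, lim, lim + s + 8)[lim] + store(data, s, r + 2*s - 7)[1] >= 7)) and 2*pos >= -11 and 2*store(data, s, r + 2*s - 7)[n] < store(data, s, r + 2*s - 7)[lim + 3] + 12) or (not (store(a, lim, lim + s + 8)[0] + 3*r < 3 and n <= 8)))


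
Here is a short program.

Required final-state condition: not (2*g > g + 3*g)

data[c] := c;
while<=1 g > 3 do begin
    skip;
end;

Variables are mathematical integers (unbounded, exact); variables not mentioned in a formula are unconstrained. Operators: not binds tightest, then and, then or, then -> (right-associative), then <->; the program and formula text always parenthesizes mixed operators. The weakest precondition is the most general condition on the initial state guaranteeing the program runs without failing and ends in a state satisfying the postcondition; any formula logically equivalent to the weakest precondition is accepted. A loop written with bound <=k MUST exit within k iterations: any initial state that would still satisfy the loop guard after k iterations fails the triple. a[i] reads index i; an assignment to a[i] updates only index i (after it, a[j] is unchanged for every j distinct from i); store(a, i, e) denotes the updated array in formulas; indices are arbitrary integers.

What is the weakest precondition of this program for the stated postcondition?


Working backward. After the program, the postcondition not (2*g > g + 3*g) must hold; in canonical form it is not (2*g < 0).
Before the loop (bound <=1), unroll the exhaustion recursion (WP_0 = exit-now case; WP_j = one more guarded iteration, up to j = 1):
  WP_0: (not (g > 3)) and (not (2*g < 0))
  WP_1: (g > 3 -> ((not (g > 3)) and (not (2*g < 0)))) and ((not (g > 3)) -> (not (2*g < 0)))
So before the loop: (g > 3 -> ((not (g > 3)) and (not (2*g < 0)))) and ((not (g > 3)) -> (not (2*g < 0)))
Before data[c] := c: (g > 3 -> ((not (g > 3)) and (not (2*g < 0)))) and ((not (g > 3)) -> (not (2*g < 0)))
Answer: WP = (g > 3 -> ((not (g > 3)) and (not (2*g < 0)))) and ((not (g > 3)) -> (not (2*g < 0)))


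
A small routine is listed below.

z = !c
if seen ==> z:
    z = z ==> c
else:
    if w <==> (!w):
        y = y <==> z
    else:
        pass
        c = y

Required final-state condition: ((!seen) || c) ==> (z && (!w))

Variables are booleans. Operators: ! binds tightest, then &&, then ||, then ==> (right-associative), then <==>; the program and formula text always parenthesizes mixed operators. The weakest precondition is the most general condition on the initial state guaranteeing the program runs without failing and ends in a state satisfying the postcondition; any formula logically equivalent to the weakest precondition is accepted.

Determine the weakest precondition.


Working backward. After the program, ((!seen) || c) ==> (z && (!w)) must hold.
Then branch requires ((!seen) || c) ==> ((z ==> c) && (!w)); else branch requires ((w <==> (!w)) ==> (((!seen) || c) ==> (z && (!w)))) && ((!(w <==> (!w))) ==> (((!seen) || y) ==> (z && (!w)))).
Before the if: ((seen ==> z) ==> (((!seen) || c) ==> ((z ==> c) && (!w)))) && ((!(seen ==> z)) ==> (((w <==> (!w)) ==> (((!seen) || c) ==> (z && (!w)))) && ((!(w <==> (!w))) ==> (((!seen) || y) ==> (z && (!w))))))
Before z := !c: ((seen ==> (!c)) ==> (((!seen) || c) ==> (((!c) ==> c) && (!w)))) && ((!(seen ==> (!c))) ==> (((w <==> (!w)) ==> (((!seen) || c) ==> ((!c) && (!w)))) && ((!(w <==> (!w))) ==> (((!seen) || y) ==> ((!c) && (!w))))))
Answer: WP = ((seen ==> (!c)) ==> (((!seen) || c) ==> (((!c) ==> c) && (!w)))) && ((!(seen ==> (!c))) ==> (((w <==> (!w)) ==> (((!seen) || c) ==> ((!c) && (!w)))) && ((!(w <==> (!w))) ==> (((!seen) || y) ==> ((!c) && (!w))))))


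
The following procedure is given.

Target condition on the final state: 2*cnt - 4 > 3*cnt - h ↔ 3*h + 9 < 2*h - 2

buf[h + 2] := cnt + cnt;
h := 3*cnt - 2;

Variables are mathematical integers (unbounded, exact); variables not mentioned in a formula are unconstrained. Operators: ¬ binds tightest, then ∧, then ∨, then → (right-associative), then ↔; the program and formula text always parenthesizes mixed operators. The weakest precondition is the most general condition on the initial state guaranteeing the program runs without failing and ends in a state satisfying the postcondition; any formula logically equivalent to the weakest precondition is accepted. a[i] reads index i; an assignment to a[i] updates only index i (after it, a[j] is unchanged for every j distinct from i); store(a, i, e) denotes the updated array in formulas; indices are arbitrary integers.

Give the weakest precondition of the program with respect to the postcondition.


Working backward. After the program, the postcondition 2*cnt - 4 > 3*cnt - h ↔ 3*h + 9 < 2*h - 2 must hold; in canonical form it is h > cnt + 4 ↔ h < -11.
Before h := 3*cnt - 2: 2*cnt > 6 ↔ 3*cnt < -9
Before buf[h + 2] := cnt + cnt: 2*cnt > 6 ↔ 3*cnt < -9
Answer: WP = 2*cnt > 6 ↔ 3*cnt < -9


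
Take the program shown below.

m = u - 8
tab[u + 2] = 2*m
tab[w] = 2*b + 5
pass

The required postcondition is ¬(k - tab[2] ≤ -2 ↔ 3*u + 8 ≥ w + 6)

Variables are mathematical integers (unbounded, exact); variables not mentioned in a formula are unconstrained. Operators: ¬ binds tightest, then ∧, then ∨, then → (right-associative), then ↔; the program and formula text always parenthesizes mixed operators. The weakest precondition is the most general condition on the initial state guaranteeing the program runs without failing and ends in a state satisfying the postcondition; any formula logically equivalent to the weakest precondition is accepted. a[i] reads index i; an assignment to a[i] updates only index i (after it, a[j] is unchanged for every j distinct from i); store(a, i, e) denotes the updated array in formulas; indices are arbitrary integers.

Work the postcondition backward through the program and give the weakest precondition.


Working backward. After the program, the postcondition ¬(k - tab[2] ≤ -2 ↔ 3*u + 8 ≥ w + 6) must hold; in canonical form it is ¬(k ≤ tab[2] - 2 ↔ 3*u ≥ w - 2).
Before skip: ¬(k ≤ tab[2] - 2 ↔ 3*u ≥ w - 2)
Before tab[w] := 2*b + 5: ¬(k ≤ store(tab, w, 2*b + 5)[2] - 2 ↔ 3*u ≥ w - 2)
Before tab[u + 2] := 2*m: ¬(k ≤ store(store(tab, u + 2, 2*m), w, 2*b + 5)[2] - 2 ↔ 3*u ≥ w - 2)
Before m := u - 8: ¬(k ≤ store(store(tab, u + 2, 2*u - 16), w, 2*b + 5)[2] - 2 ↔ 3*u ≥ w - 2)
Answer: WP = ¬(k ≤ store(store(tab, u + 2, 2*u - 16), w, 2*b + 5)[2] - 2 ↔ 3*u ≥ w - 2)


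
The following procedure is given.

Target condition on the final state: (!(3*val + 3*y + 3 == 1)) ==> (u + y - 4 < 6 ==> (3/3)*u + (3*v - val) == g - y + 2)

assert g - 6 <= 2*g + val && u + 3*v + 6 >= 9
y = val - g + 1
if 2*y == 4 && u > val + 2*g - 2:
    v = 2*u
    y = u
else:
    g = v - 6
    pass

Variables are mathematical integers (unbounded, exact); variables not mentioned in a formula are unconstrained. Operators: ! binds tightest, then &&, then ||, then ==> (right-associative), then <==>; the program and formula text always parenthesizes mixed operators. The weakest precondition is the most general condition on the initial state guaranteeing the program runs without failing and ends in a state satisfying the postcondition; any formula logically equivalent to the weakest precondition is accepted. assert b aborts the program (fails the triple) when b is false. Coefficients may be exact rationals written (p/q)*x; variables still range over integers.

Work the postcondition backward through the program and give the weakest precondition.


Working backward. After the program, the postcondition (!(3*val + 3*y + 3 == 1)) ==> (u + y - 4 < 6 ==> (3/3)*u + (3*v - val) == g - y + 2) must hold; in canonical form it is (!(3*val + 3*y == -2)) ==> (u + y < 10 ==> u + 3*v + y == g + val + 2).
Then branch requires (!(3*u + 3*val == -2)) ==> (2*u < 10 ==> 8*u == g + val + 2); else branch requires (!(3*val + 3*y == -2)) ==> (u + y < 10 ==> u + 2*v + y == val - 4).
Before the if: ((2*y == 4 && u > 2*g + val - 2) ==> ((!(3*u + 3*val == -2)) ==> (2*u < 10 ==> 8*u == g + val + 2))) && ((!(2*y == 4 && u > 2*g + val - 2)) ==> ((!(3*val + 3*y == -2)) ==> (u + y < 10 ==> u + 2*v + y == val - 4)))
Before y := val - g + 1: ((2*val == 2*g + 2 && u > 2*g + val - 2) ==> ((!(3*u + 3*val == -2)) ==> (2*u < 10 ==> 8*u == g + val + 2))) && ((!(2*val == 2*g + 2 && u > 2*g + val - 2)) ==> ((!(6*val == 3*g - 5)) ==> (u + val < g + 9 ==> u + 2*v == g - 5)))
Before assert g - 6 <= 2*g + val && u + 3*v + 6 >= 9: g + val >= -6 && u + 3*v >= 3 && ((2*val == 2*g + 2 && u > 2*g + val - 2) ==> ((!(3*u + 3*val == -2)) ==> (2*u < 10 ==> 8*u == g + val + 2))) && ((!(2*val == 2*g + 2 && u > 2*g + val - 2)) ==> ((!(6*val == 3*g - 5)) ==> (u + val < g + 9 ==> u + 2*v == g - 5)))
Answer: WP = g + val >= -6 && u + 3*v >= 3 && ((2*val == 2*g + 2 && u > 2*g + val - 2) ==> ((!(3*u + 3*val == -2)) ==> (2*u < 10 ==> 8*u == g + val + 2))) && ((!(2*val == 2*g + 2 && u > 2*g + val - 2)) ==> ((!(6*val == 3*g - 5)) ==> (u + val < g + 9 ==> u + 2*v == g - 5)))


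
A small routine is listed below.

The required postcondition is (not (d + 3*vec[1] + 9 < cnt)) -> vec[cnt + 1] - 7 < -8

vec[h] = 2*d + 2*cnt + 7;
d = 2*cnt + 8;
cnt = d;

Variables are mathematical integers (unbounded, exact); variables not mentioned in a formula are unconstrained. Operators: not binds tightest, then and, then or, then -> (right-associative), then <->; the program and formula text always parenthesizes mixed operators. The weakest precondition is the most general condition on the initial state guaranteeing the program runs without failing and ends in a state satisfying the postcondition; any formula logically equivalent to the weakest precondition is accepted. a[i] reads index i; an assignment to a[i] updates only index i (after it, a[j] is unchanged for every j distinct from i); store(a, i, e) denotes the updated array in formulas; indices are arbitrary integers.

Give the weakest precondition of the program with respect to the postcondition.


Working backward. After the program, the postcondition (not (d + 3*vec[1] + 9 < cnt)) -> vec[cnt + 1] - 7 < -8 must hold; in canonical form it is (not (3*vec[1] + d < cnt - 9)) -> vec[cnt + 1] < -1.
Before cnt := d: (not (3*vec[1] < -9)) -> vec[d + 1] < -1
Before d := 2*cnt + 8: (not (3*vec[1] < -9)) -> vec[2*cnt + 9] < -1
Before vec[h] := 2*d + 2*cnt + 7: (not (3*store(vec, h, 2*cnt + 2*d + 7)[1] < -9)) -> store(vec, h, 2*cnt + 2*d + 7)[2*cnt + 9] < -1
Answer: WP = (not (3*store(vec, h, 2*cnt + 2*d + 7)[1] < -9)) -> store(vec, h, 2*cnt + 2*d + 7)[2*cnt + 9] < -1


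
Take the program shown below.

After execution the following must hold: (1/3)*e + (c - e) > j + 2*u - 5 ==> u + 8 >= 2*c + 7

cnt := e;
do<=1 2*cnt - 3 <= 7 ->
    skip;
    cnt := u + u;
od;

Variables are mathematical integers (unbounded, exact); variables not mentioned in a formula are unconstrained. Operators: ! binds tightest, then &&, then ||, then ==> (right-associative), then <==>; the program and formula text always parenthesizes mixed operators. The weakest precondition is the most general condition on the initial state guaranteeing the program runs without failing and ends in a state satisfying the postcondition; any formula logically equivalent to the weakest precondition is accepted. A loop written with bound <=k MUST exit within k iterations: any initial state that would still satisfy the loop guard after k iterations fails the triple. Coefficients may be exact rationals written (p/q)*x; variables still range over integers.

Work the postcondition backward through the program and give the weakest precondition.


Working backward. After the program, the postcondition (1/3)*e + (c - e) > j + 2*u - 5 ==> u + 8 >= 2*c + 7 must hold; in canonical form it is c > (2/3)*e + j + 2*u - 5 ==> u >= 2*c - 1.
Before the loop (bound <=1), unroll the exhaustion recursion (WP_0 = exit-now case; WP_j = one more guarded iteration, up to j = 1):
  WP_0: (!(2*cnt <= 10)) && (c > (2/3)*e + j + 2*u - 5 ==> u >= 2*c - 1)
  WP_1: (2*cnt <= 10 ==> ((!(4*u <= 10)) && (c > (2/3)*e + j + 2*u - 5 ==> u >= 2*c - 1))) && ((!(2*cnt <= 10)) ==> (c > (2/3)*e + j + 2*u - 5 ==> u >= 2*c - 1))
So before the loop: (2*cnt <= 10 ==> ((!(4*u <= 10)) && (c > (2/3)*e + j + 2*u - 5 ==> u >= 2*c - 1))) && ((!(2*cnt <= 10)) ==> (c > (2/3)*e + j + 2*u - 5 ==> u >= 2*c - 1))
Before cnt := e: (2*e <= 10 ==> ((!(4*u <= 10)) && (c > (2/3)*e + j + 2*u - 5 ==> u >= 2*c - 1))) && ((!(2*e <= 10)) ==> (c > (2/3)*e + j + 2*u - 5 ==> u >= 2*c - 1))
Answer: WP = (2*e <= 10 ==> ((!(4*u <= 10)) && (c > (2/3)*e + j + 2*u - 5 ==> u >= 2*c - 1))) && ((!(2*e <= 10)) ==> (c > (2/3)*e + j + 2*u - 5 ==> u >= 2*c - 1))


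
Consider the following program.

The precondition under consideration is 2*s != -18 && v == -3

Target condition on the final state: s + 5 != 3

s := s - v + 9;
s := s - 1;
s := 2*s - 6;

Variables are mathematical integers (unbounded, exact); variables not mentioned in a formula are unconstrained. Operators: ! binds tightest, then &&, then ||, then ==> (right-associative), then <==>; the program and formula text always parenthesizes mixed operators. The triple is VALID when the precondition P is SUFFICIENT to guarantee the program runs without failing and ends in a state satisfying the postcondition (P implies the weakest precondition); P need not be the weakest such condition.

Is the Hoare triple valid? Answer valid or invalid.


Working backward. After the program, the postcondition s + 5 != 3 must hold; in canonical form it is s != -2.
Before s := 2*s - 6: 2*s != 4
Before s := s - 1: 2*s != 6
Before s := s - v + 9: 2*s != 2*v - 12
The weakest precondition is 2*s != 2*v - 12.
Check whether 2*s != -18 && v == -3 implies it.
Every state satisfying the precondition satisfies the weakest precondition: the implication holds.
Answer: valid


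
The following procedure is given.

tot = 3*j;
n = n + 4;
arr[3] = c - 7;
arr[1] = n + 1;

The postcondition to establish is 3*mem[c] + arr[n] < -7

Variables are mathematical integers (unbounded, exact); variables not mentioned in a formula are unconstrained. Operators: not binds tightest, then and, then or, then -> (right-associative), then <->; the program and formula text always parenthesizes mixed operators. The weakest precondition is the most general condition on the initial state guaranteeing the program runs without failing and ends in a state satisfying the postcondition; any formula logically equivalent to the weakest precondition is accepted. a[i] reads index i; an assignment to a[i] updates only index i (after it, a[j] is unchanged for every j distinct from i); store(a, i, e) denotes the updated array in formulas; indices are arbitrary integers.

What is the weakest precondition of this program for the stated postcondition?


Working backward. After the program, the postcondition 3*mem[c] + arr[n] < -7 must hold; in canonical form it is arr[n] + 3*mem[c] < -7.
Before arr[1] := n + 1: 3*mem[c] + store(arr, 1, n + 1)[n] < -7
Before arr[3] := c - 7: 3*mem[c] + store(store(arr, 3, c - 7), 1, n + 1)[n] < -7
Before n := n + 4: 3*mem[c] + store(store(arr, 3, c - 7), 1, n + 5)[n + 4] < -7
Before tot := 3*j: 3*mem[c] + store(store(arr, 3, c - 7), 1, n + 5)[n + 4] < -7
Answer: WP = 3*mem[c] + store(store(arr, 3, c - 7), 1, n + 5)[n + 4] < -7


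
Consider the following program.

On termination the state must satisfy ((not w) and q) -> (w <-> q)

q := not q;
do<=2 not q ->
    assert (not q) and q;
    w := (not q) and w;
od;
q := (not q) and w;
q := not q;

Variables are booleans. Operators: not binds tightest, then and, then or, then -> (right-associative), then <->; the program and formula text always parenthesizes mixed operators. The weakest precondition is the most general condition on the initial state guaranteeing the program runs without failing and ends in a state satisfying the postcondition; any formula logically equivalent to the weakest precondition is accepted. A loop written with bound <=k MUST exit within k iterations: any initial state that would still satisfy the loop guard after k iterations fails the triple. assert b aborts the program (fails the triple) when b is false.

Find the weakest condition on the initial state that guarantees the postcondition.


Working backward. After the program, ((not w) and q) -> (w <-> q) must hold.
Before q := not q: ((not w) and (not q)) -> (w <-> (not q))
Before q := (not q) and w: ((not w) and (not ((not q) and w))) -> (w <-> (not ((not q) and w)))
Before the loop (bound <=2), unroll the exhaustion recursion (WP_0 = exit-now case; WP_j = one more guarded iteration, up to j = 2):
  WP_0: q and (((not w) and (not ((not q) and w))) -> (w <-> (not ((not q) and w))))
  WP_1: q and (q -> (((not w) and (not ((not q) and w))) -> (w <-> (not ((not q) and w)))))
  WP_2: q and (q -> (((not w) and (not ((not q) and w))) -> (w <-> (not ((not q) and w)))))
So before the loop: q and (q -> (((not w) and (not ((not q) and w))) -> (w <-> (not ((not q) and w)))))
Before q := not q: (not q) and ((not q) -> (((not w) and (not (q and w))) -> (w <-> (not (q and w)))))
Answer: WP = (not q) and ((not q) -> (((not w) and (not (q and w))) -> (w <-> (not (q and w)))))


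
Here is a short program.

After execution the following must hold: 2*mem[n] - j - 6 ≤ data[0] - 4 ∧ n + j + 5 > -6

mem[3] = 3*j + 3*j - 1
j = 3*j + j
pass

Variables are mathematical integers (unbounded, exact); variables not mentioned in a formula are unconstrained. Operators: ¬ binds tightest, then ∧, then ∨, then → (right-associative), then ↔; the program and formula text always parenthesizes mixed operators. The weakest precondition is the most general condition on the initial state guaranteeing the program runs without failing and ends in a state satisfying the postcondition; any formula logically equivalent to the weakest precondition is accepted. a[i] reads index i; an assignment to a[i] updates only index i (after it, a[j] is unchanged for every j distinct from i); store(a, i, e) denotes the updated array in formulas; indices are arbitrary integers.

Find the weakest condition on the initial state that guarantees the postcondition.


Working backward. After the program, the postcondition 2*mem[n] - j - 6 ≤ data[0] - 4 ∧ n + j + 5 > -6 must hold; in canonical form it is 2*mem[n] ≤ data[0] + j + 2 ∧ j + n > -11.
Before skip: 2*mem[n] ≤ data[0] + j + 2 ∧ j + n > -11
Before j := 3*j + j: 2*mem[n] ≤ data[0] + 4*j + 2 ∧ 4*j + n > -11
Before mem[3] := 3*j + 3*j - 1: 2*store(mem, 3, 6*j - 1)[n] ≤ data[0] + 4*j + 2 ∧ 4*j + n > -11
Answer: WP = 2*store(mem, 3, 6*j - 1)[n] ≤ data[0] + 4*j + 2 ∧ 4*j + n > -11


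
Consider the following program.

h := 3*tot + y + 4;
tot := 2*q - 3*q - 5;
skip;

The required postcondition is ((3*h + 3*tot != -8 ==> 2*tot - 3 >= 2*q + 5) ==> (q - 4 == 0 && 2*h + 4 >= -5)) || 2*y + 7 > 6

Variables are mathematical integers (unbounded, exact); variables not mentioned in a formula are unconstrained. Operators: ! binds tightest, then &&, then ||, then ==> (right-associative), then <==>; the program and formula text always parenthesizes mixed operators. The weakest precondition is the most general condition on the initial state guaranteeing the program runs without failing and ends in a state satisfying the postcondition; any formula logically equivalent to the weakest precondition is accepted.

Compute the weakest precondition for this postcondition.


Working backward. After the program, the postcondition ((3*h + 3*tot != -8 ==> 2*tot - 3 >= 2*q + 5) ==> (q - 4 == 0 && 2*h + 4 >= -5)) || 2*y + 7 > 6 must hold; in canonical form it is ((3*h + 3*tot != -8 ==> 2*tot >= 2*q + 8) ==> (q == 4 && 2*h >= -9)) || 2*y > -1.
Before skip: ((3*h + 3*tot != -8 ==> 2*tot >= 2*q + 8) ==> (q == 4 && 2*h >= -9)) || 2*y > -1
Before tot := 2*q - 3*q - 5: ((3*h != 3*q + 7 ==> 4*q <= -18) ==> (q == 4 && 2*h >= -9)) || 2*y > -1
Before h := 3*tot + y + 4: ((9*tot + 3*y != 3*q - 5 ==> 4*q <= -18) ==> (q == 4 && 6*tot + 2*y >= -17)) || 2*y > -1
Answer: WP = ((9*tot + 3*y != 3*q - 5 ==> 4*q <= -18) ==> (q == 4 && 6*tot + 2*y >= -17)) || 2*y > -1


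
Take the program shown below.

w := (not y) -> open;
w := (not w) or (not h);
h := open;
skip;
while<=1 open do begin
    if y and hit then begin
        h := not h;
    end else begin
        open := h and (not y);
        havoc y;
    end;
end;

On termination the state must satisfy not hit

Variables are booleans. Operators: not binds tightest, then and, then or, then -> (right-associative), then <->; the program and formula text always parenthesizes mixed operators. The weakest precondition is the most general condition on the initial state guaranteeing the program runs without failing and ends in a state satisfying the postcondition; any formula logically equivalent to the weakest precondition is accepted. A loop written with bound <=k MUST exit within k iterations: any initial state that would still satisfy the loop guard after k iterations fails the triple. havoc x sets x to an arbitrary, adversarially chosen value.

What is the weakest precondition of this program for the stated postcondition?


Working backward. After the program, not hit must hold.
Before the loop (bound <=1), unroll the exhaustion recursion (WP_0 = exit-now case; WP_j = one more guarded iteration, up to j = 1):
  WP_0: (not open) and (not hit)
  WP_1: (open -> (((y and hit) -> ((not open) and (not hit))) and ((not (y and hit)) -> ((not (h and (not y))) and (not hit))))) and ((not open) -> (not hit))
So before the loop: (open -> (((y and hit) -> ((not open) and (not hit))) and ((not (y and hit)) -> ((not (h and (not y))) and (not hit))))) and ((not open) -> (not hit))
Before skip: (open -> (((y and hit) -> ((not open) and (not hit))) and ((not (y and hit)) -> ((not (h and (not y))) and (not hit))))) and ((not open) -> (not hit))
Before h := open: (open -> (((y and hit) -> ((not open) and (not hit))) and ((not (y and hit)) -> ((not (open and (not y))) and (not hit))))) and ((not open) -> (not hit))
Before w := (not w) or (not h): (open -> (((y and hit) -> ((not open) and (not hit))) and ((not (y and hit)) -> ((not (open and (not y))) and (not hit))))) and ((not open) -> (not hit))
Before w := (not y) -> open: (open -> (((y and hit) -> ((not open) and (not hit))) and ((not (y and hit)) -> ((not (open and (not y))) and (not hit))))) and ((not open) -> (not hit))
Answer: WP = (open -> (((y and hit) -> ((not open) and (not hit))) and ((not (y and hit)) -> ((not (open and (not y))) and (not hit))))) and ((not open) -> (not hit))


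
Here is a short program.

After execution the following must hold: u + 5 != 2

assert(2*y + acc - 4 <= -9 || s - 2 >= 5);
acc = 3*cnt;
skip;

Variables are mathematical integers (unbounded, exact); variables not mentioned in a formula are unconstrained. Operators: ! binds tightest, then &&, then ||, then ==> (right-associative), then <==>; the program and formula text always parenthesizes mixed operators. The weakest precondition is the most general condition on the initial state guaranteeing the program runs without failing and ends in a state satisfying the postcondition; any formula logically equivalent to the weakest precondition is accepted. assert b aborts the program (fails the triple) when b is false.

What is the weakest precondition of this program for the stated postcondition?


Working backward. After the program, the postcondition u + 5 != 2 must hold; in canonical form it is u != -3.
Before skip: u != -3
Before acc := 3*cnt: u != -3
Before assert 2*y + acc - 4 <= -9 || s - 2 >= 5: (acc + 2*y <= -5 || s >= 7) && u != -3
Answer: WP = (acc + 2*y <= -5 || s >= 7) && u != -3


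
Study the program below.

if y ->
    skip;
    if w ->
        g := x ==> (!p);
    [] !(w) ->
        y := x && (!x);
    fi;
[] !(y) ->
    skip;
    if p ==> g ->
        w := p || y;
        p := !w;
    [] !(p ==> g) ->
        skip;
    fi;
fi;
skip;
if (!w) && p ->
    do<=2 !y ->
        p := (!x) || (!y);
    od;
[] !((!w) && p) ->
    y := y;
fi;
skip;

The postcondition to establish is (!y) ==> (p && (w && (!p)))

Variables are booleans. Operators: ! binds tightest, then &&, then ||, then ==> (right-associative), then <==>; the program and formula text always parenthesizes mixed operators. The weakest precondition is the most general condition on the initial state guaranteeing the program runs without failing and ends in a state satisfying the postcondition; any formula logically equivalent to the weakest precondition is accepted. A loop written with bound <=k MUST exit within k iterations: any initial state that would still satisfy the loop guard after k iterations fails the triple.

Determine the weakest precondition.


Working backward. After the program, the postcondition (!y) ==> (p && (w && (!p))) must hold; in canonical form it is y.
Before skip: y
Then branch requires (!y) ==> ((!y) ==> y); else branch requires y.
Before the if: (((!w) && p) ==> ((!y) ==> ((!y) ==> y))) && ((!((!w) && p)) ==> y)
Before skip: (((!w) && p) ==> ((!y) ==> ((!y) ==> y))) && ((!((!w) && p)) ==> y)
Then branch requires (w ==> ((((!w) && p) ==> ((!y) ==> ((!y) ==> y))) && ((!((!w) && p)) ==> y))) && ((!w) ==> ((!((!w) && p)) && (!w) && p)); else branch requires ((p ==> g) ==> (((!(p || y)) ==> ((!y) ==> ((!y) ==> y))) && ((p || y) ==> y))) && ((!(p ==> g)) ==> ((((!w) && p) ==> ((!y) ==> ((!y) ==> y))) && ((!((!w) && p)) ==> y))).
Before the if: (y ==> ((w ==> ((((!w) && p) ==> ((!y) ==> ((!y) ==> y))) && ((!((!w) && p)) ==> y))) && ((!w) ==> ((!((!w) && p)) && (!w) && p)))) && ((!y) ==> (((p ==> g) ==> (((!(p || y)) ==> ((!y) ==> ((!y) ==> y))) && ((p || y) ==> y))) && ((!(p ==> g)) ==> ((((!w) && p) ==> ((!y) ==> ((!y) ==> y))) && ((!((!w) && p)) ==> y)))))
Answer: WP = (y ==> ((w ==> ((((!w) && p) ==> ((!y) ==> ((!y) ==> y))) && ((!((!w) && p)) ==> y))) && ((!w) ==> ((!((!w) && p)) && (!w) && p)))) && ((!y) ==> (((p ==> g) ==> (((!(p || y)) ==> ((!y) ==> ((!y) ==> y))) && ((p || y) ==> y))) && ((!(p ==> g)) ==> ((((!w) && p) ==> ((!y) ==> ((!y) ==> y))) && ((!((!w) && p)) ==> y)))))
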